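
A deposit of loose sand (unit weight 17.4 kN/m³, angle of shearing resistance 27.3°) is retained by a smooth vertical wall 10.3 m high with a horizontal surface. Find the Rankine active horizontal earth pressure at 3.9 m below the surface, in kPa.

K_a = (1 − sin φ)/(1 + sin φ) = 0.3711.
σ_h = K_a γ z = 0.3711 × 17.4 × 3.9 = 25.18 kPa.

25.2 kPa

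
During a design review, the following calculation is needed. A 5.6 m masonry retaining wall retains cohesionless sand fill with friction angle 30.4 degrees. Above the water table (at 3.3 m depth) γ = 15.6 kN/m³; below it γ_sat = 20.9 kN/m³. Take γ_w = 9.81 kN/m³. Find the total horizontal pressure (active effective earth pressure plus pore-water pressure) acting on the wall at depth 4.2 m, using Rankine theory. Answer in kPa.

29.0 kPa

K_a = (1 − sin φ)/(1 + sin φ) = 0.3280.
γ' = 20.9 − 9.81 = 11.09 kN/m³.
Effective vertical stress at 4.2 m: σ'_v = 15.6×3.3 + 11.09×0.900 = 61.46 kPa.
σ'_h = K_a σ'_v = 0.3280 × 61.46 = 20.16 kPa; u = γ_w × 0.900 = 8.829 kPa.
Total σ_h = 20.16 + 8.829 = 28.99 kPa.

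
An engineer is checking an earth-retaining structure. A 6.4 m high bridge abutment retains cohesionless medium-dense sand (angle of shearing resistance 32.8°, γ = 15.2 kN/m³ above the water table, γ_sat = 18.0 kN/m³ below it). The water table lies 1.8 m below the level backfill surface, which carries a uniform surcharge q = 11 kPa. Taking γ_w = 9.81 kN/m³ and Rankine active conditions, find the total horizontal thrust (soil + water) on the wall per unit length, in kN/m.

K_a = tan²(45° − φ/2) = 0.2973.
γ' = 18.0 − 9.81 = 8.190 kN/m³. h₂ = H − d_w = 4.6 m.
σ'_h: at surface K_a·q = 3.270; at WT K_a(q+γd_w) = 11.40; at base K_a(q+γd_w+γ'h₂) = 22.60 kPa.
P₁ = ½(3.270+11.40)×1.8 = 13.21; P₂ = ½(11.40+22.60)×4.6 = 78.21; P_w = ½γ_w h₂² = 103.8.
Total = 13.21+78.21+103.8 = 195.2 kN/m.

195 kN/m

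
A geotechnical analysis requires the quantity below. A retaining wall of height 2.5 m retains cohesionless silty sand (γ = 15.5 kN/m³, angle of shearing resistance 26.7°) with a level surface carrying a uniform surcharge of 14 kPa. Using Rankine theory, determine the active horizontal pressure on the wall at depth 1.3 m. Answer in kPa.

K_a = (1 − sin φ)/(1 + sin φ) = 0.3800.
σ_v = γz + q = 15.5 × 1.3 + 14 = 34.15 kPa.
σ_h = K_a σ_v = 0.3800 × 34.15 = 12.98 kPa.

13.0 kPa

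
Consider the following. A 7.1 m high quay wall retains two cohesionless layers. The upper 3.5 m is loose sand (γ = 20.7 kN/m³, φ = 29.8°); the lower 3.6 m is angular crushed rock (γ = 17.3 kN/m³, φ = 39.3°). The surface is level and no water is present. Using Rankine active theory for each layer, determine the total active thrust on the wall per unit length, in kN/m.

K_a1 = tan²(45°−29.8°/2) = 0.3360; K_a2 = tan²(45°−39.3°/2) = 0.2245.
Layer 1: σ at base = K_a1 γ₁ h₁ = 24.35 kPa; P₁ = ½×24.35×3.5 = 42.60.
Layer 2: σ_v at top = γ₁h₁ = 72.45; σ_h top = K_a2×72.45 = 16.26; σ_h base = K_a2×(72.45+17.3×3.6) = 30.24.
P₂ = ½(16.26+30.24)×3.6 = 83.70. Total P_a = 42.60+83.70 = 126.3 kN/m.

126 kN/m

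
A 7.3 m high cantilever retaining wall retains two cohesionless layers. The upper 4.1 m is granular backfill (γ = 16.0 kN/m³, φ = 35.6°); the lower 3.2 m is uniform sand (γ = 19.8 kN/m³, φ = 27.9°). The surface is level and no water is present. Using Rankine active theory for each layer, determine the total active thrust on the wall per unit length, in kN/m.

148 kN/m

K_a1 = tan²(45°−35.6°/2) = 0.2641; K_a2 = tan²(45°−27.9°/2) = 0.3625.
Layer 1: σ at base = K_a1 γ₁ h₁ = 17.33 kPa; P₁ = ½×17.33×4.1 = 35.52.
Layer 2: σ_v at top = γ₁h₁ = 65.60; σ_h top = K_a2×65.60 = 23.78; σ_h base = K_a2×(65.60+19.8×3.2) = 46.74.
P₂ = ½(23.78+46.74)×3.2 = 112.8. Total P_a = 35.52+112.8 = 148.4 kN/m.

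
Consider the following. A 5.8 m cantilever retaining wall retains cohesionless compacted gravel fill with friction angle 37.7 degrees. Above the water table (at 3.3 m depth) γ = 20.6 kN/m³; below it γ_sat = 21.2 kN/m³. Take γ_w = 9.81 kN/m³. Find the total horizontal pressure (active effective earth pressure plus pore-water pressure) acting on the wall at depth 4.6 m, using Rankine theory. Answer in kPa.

32.7 kPa

K_a = (1 − sin φ)/(1 + sin φ) = 0.2411.
γ' = 21.2 − 9.81 = 11.39 kN/m³.
Effective vertical stress at 4.6 m: σ'_v = 20.6×3.3 + 11.39×1.30 = 82.79 kPa.
σ'_h = K_a σ'_v = 0.2411 × 82.79 = 19.96 kPa; u = γ_w × 1.30 = 12.75 kPa.
Total σ_h = 19.96 + 12.75 = 32.71 kPa.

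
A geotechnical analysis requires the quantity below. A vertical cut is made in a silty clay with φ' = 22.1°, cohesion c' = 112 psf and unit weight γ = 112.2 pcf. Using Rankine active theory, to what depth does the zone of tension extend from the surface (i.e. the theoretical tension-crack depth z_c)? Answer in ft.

K_a = tan²(45° − 22.1°/2) = 0.4533; √K_a = 0.6732.
The active pressure is zero where K_a γ z = 2c√K_a, so z_c = 2c/(γ√K_a) = 2×112/(112.2×0.6732) = 2.965 ft.

2.97 ft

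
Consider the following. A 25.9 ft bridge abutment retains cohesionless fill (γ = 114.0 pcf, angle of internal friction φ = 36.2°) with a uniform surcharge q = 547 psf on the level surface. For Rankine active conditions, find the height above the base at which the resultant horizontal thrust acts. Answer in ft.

K_a = 0.2574.
Triangular part P₁ = ½K_aγH² = 9841 at H/3 = 8.633 ft; rectangular part P₂ = K_a q H = 3646 at H/2 = 12.95 ft.
ȳ = (P₁·8.633 + P₂·12.95)/(P₁+P₂) = 9.800 ft.

9.80 ft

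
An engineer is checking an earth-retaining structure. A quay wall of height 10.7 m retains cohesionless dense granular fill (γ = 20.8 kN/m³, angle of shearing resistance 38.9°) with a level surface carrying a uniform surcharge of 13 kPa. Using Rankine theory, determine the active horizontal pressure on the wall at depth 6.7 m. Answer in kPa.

34.8 kPa

K_a = (1 − sin φ)/(1 + sin φ) = 0.2285.
σ_v = γz + q = 20.8 × 6.7 + 13 = 152.4 kPa.
σ_h = K_a σ_v = 0.2285 × 152.4 = 34.82 kPa.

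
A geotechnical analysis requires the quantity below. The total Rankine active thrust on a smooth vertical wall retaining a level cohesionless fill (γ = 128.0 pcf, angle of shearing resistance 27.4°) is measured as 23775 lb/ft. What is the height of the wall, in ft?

31.7 ft

K_a = 0.3697. P_a = ½ K_a γ H² ⇒ H = √(2P_a/(K_a γ)).
H = √(2×23775/(0.3697×128.0)) = 31.70 ft.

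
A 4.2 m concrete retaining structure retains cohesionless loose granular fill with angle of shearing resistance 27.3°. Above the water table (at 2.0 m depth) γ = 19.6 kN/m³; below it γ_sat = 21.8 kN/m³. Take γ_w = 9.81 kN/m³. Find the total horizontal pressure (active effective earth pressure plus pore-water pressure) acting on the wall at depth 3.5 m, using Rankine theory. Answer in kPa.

K_a = (1 − sin φ)/(1 + sin φ) = 0.3711.
γ' = 21.8 − 9.81 = 11.99 kN/m³.
Effective vertical stress at 3.5 m: σ'_v = 19.6×2.0 + 11.99×1.50 = 57.19 kPa.
σ'_h = K_a σ'_v = 0.3711 × 57.19 = 21.22 kPa; u = γ_w × 1.50 = 14.71 kPa.
Total σ_h = 21.22 + 14.71 = 35.94 kPa.

35.9 kPa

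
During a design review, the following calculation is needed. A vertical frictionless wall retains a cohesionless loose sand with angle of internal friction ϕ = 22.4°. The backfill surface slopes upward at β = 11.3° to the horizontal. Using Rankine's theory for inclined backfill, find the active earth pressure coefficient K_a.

0.490

K_a = cos β · (cos β − √(cos²β − cos²φ)) / (cos β + √(cos²β − cos²φ)).
cos β = 0.9806, cos φ = 0.9245, √(cos²β − cos²φ) = 0.3268.
K_a = 0.9806 × (0.9806 − 0.3268)/(0.9806 + 0.3268) = 0.4904.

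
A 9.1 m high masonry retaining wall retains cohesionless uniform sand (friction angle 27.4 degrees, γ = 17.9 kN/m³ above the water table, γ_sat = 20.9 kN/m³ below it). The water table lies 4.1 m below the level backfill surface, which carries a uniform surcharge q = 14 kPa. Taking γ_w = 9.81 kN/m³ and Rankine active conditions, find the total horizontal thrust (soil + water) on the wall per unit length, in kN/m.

K_a = tan²(45° − φ/2) = 0.3697.
γ' = 20.9 − 9.81 = 11.09 kN/m³. h₂ = H − d_w = 5.0 m.
σ'_h: at surface K_a·q = 5.175; at WT K_a(q+γd_w) = 32.31; at base K_a(q+γd_w+γ'h₂) = 52.80 kPa.
P₁ = ½(5.175+32.31)×4.1 = 76.84; P₂ = ½(32.31+52.80)×5.0 = 212.8; P_w = ½γ_w h₂² = 122.6.
Total = 76.84+212.8+122.6 = 412.2 kN/m.

412 kN/m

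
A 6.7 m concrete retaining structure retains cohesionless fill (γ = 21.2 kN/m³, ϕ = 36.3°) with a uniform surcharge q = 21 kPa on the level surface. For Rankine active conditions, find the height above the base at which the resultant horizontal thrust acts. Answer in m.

2.49 m

K_a = 0.2563.
Triangular part P₁ = ½K_aγH² = 121.9 at H/3 = 2.233 m; rectangular part P₂ = K_a q H = 36.06 at H/2 = 3.350 m.
ȳ = (P₁·2.233 + P₂·3.350)/(P₁+P₂) = 2.488 m.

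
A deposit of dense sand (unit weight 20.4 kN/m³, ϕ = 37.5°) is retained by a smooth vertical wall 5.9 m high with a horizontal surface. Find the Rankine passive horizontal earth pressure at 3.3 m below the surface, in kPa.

277 kPa

K_p = (1 + sin φ)/(1 − sin φ) = 4.112.
σ_h = K_p γ z = 4.112 × 20.4 × 3.3 = 276.8 kPa.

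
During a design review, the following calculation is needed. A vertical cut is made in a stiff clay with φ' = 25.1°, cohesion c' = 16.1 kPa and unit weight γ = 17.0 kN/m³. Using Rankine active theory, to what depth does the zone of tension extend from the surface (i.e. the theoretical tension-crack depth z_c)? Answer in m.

K_a = tan²(45° − 25.1°/2) = 0.4043; √K_a = 0.6358.
The active pressure is zero where K_a γ z = 2c√K_a, so z_c = 2c/(γ√K_a) = 2×16.1/(17.0×0.6358) = 2.979 m.

2.98 m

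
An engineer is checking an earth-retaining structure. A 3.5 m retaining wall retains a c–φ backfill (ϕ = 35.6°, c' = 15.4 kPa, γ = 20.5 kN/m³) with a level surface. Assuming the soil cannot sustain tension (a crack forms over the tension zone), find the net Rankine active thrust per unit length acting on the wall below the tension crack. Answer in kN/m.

0.900 kN/m

K_a = 0.2641; √K_a = 0.5139.
Tension-crack depth z_c = 2c/(γ√K_a) = 2×15.4/(20.5×0.5139) = 2.923 m.
σ_a at base = K_a γ H − 2c√K_a = 0.2641×20.5×3.5 − 2×15.4×0.5139 = 3.122 kPa.
P_a = ½ × 3.122 × (H − z_c) = 0.5×3.122×0.5766 = 0.9000 kN/m.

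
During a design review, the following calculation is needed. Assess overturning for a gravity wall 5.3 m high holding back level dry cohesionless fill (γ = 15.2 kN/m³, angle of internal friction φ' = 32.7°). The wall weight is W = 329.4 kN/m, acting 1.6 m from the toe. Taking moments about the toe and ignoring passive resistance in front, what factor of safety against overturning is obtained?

4.68

K_a = tan²(45° − 32.7°/2) = 0.2985.
P_a = ½K_aγH² = 0.5×0.2985×15.2×5.3² = 63.72 kN/m, acting at H/3 = 1.767 m above the base.
Overturning moment M_o = P_a × H/3 = 63.72 × 1.767 = 112.6.
Resisting moment M_r = W × 1.6 = 329.4 × 1.6 = 527.0.
FS_overturning = M_r/M_o = 527.0/112.6 = 4.681.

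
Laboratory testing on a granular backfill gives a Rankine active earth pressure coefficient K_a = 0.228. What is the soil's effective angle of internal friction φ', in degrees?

K_a = tan²(45° − φ/2) ⇒ 45° − φ/2 = arctan(√0.228) = 25.52°.
φ = 2(45° − 25.52°) = 38.95°.

39.0°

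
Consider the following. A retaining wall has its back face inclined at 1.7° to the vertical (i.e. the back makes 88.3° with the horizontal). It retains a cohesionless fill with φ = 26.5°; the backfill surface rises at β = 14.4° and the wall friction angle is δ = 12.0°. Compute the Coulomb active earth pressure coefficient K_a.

0.452

K_a = sin²(α+φ) / [sin²α · sin(α−δ) · (1 + √{sin(φ+δ)sin(φ−β) / (sin(α−δ)sin(α+β))})²].
With α = 88.3°, φ = 26.5°, δ = 12.0°, β = 14.4°: K_a = 0.4516.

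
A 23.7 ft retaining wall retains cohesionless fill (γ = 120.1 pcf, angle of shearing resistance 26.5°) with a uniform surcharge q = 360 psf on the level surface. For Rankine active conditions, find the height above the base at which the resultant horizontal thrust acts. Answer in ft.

K_a = 0.3829.
Triangular part P₁ = ½K_aγH² = 12920 at H/3 = 7.900 ft; rectangular part P₂ = K_a q H = 3267 at H/2 = 11.85 ft.
ȳ = (P₁·7.900 + P₂·11.85)/(P₁+P₂) = 8.697 ft.

8.70 ft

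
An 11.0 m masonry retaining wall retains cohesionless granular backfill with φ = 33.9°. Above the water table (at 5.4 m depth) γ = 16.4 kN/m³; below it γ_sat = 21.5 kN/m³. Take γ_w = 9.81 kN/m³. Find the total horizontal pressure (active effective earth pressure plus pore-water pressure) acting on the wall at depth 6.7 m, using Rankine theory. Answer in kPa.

42.2 kPa

K_a = (1 − sin φ)/(1 + sin φ) = 0.2839.
γ' = 21.5 − 9.81 = 11.69 kN/m³.
Effective vertical stress at 6.7 m: σ'_v = 16.4×5.4 + 11.69×1.30 = 103.8 kPa.
σ'_h = K_a σ'_v = 0.2839 × 103.8 = 29.46 kPa; u = γ_w × 1.30 = 12.75 kPa.
Total σ_h = 29.46 + 12.75 = 42.21 kPa.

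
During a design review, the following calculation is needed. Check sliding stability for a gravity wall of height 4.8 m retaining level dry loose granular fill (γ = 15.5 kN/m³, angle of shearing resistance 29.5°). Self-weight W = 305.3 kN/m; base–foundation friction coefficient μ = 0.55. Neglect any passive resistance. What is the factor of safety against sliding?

K_a = tan²(45° − 29.5°/2) = 0.3401.
P_a = ½K_aγH² = 0.5×0.3401×15.5×4.8² = 60.73 kN/m, acting at H/3 = 1.600 m above the base.
FS_sliding = μW / P_a = 0.55×305.3 / 60.73 = 2.765.

2.77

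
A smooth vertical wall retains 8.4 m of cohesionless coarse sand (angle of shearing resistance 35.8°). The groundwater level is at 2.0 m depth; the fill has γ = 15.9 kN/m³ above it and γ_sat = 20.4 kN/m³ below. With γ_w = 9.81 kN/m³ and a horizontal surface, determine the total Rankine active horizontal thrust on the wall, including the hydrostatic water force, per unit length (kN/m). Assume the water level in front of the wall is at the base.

K_a = tan²(45° − φ/2) = 0.2619.
γ' = 20.4 − 9.81 = 10.59 kN/m³. Depth below WT = 6.4 m.
σ'_h at WT = K_a γ d_w = 8.327 kPa; at base = 8.327 + K_a γ' × 6.4 = 26.08 kPa.
P₁ (0–2.0 m) = ½×8.327×2.0 = 8.327. P₂ (2.0–8.4 m) = ½(8.327+26.08)×6.4 = 110.1.
P_w = ½ γ_w h₂² = 0.5×9.81×6.4² = 200.9. Total = 8.327+110.1+200.9 = 319.3 kN/m.

319 kN/m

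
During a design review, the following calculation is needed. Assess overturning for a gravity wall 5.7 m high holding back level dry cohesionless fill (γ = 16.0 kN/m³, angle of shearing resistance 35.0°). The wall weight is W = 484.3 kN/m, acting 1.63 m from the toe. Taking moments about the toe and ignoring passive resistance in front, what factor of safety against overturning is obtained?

K_a = tan²(45° − 35.0°/2) = 0.2710.
P_a = ½K_aγH² = 0.5×0.2710×16.0×5.7² = 70.44 kN/m, acting at H/3 = 1.900 m above the base.
Overturning moment M_o = P_a × H/3 = 70.44 × 1.900 = 133.8.
Resisting moment M_r = W × 1.63 = 484.3 × 1.63 = 789.4.
FS_overturning = M_r/M_o = 789.4/133.8 = 5.899.

5.90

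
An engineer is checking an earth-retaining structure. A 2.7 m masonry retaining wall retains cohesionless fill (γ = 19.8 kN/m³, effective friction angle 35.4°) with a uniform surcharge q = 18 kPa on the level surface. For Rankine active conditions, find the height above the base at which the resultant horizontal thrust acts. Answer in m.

K_a = 0.2664.
Triangular part P₁ = ½K_aγH² = 19.23 at H/3 = 0.9000 m; rectangular part P₂ = K_a q H = 12.95 at H/2 = 1.350 m.
ȳ = (P₁·0.9000 + P₂·1.350)/(P₁+P₂) = 1.081 m.

1.08 m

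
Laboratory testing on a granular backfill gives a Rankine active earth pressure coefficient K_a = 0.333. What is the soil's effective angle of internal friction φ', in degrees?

K_a = tan²(45° − φ/2) ⇒ 45° − φ/2 = arctan(√0.333) = 29.99°.
φ = 2(45° − 29.99°) = 30.02°.

30.0°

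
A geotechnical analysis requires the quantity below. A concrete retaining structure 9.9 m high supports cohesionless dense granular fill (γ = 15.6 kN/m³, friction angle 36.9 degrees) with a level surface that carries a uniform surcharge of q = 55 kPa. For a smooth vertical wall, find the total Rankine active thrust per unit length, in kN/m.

327 kN/m

K_a = tan²(45° − φ/2) = 0.2497.
Soil triangle: ½ K_a γ H² = 0.5×0.2497×15.6×9.9² = 190.9 kN/m.
Surcharge rectangle: K_a q H = 0.2497×55×9.9 = 135.9 kN/m.
Total = 190.9 + 135.9 = 326.8 kN/m.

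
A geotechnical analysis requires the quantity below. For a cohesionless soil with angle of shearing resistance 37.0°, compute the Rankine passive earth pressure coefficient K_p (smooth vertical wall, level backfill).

K_p = (1 + sin φ)/(1 − sin φ) = tan²(45° + 37.0°/2) = 4.023.

4.02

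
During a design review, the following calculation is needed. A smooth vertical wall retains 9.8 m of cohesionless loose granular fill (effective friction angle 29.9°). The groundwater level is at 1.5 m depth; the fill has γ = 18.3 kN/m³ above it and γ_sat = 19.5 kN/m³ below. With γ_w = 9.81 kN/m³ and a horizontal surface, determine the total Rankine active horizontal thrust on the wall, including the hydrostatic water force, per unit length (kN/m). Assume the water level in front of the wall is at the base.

533 kN/m

K_a = tan²(45° − φ/2) = 0.3347.
γ' = 19.5 − 9.81 = 9.690 kN/m³. Depth below WT = 8.3 m.
σ'_h at WT = K_a γ d_w = 9.187 kPa; at base = 9.187 + K_a γ' × 8.3 = 36.10 kPa.
P₁ (0–1.5 m) = ½×9.187×1.5 = 6.890. P₂ (1.5–9.8 m) = ½(9.187+36.10)×8.3 = 188.0.
P_w = ½ γ_w h₂² = 0.5×9.81×8.3² = 337.9. Total = 6.890+188.0+337.9 = 532.8 kN/m.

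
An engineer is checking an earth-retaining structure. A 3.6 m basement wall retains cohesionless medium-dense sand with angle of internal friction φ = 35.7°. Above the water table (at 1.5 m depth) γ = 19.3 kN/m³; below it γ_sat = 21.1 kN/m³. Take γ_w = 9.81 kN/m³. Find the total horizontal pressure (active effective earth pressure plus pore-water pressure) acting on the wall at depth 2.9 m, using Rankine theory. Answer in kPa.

25.5 kPa

K_a = (1 − sin φ)/(1 + sin φ) = 0.2630.
γ' = 21.1 − 9.81 = 11.29 kN/m³.
Effective vertical stress at 2.9 m: σ'_v = 19.3×1.5 + 11.29×1.40 = 44.76 kPa.
σ'_h = K_a σ'_v = 0.2630 × 44.76 = 11.77 kPa; u = γ_w × 1.40 = 13.73 kPa.
Total σ_h = 11.77 + 13.73 = 25.50 kPa.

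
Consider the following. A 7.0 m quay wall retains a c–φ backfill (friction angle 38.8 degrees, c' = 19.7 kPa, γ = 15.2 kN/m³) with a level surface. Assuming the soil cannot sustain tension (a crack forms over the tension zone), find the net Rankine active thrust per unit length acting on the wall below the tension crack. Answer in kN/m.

K_a = 0.2296; √K_a = 0.4791.
Tension-crack depth z_c = 2c/(γ√K_a) = 2×19.7/(15.2×0.4791) = 5.410 m.
σ_a at base = K_a γ H − 2c√K_a = 0.2296×15.2×7.0 − 2×19.7×0.4791 = 5.547 kPa.
P_a = ½ × 5.547 × (H − z_c) = 0.5×5.547×1.590 = 4.410 kN/m.

4.41 kN/m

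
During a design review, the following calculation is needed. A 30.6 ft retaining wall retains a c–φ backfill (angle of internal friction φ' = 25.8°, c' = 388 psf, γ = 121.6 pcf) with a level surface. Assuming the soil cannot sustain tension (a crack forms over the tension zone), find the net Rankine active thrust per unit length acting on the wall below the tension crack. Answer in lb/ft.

K_a = 0.3935; √K_a = 0.6273.
Tension-crack depth z_c = 2c/(γ√K_a) = 2×388/(121.6×0.6273) = 10.17 ft.
σ_a at base = K_a γ H − 2c√K_a = 0.3935×121.6×30.6 − 2×388×0.6273 = 977.4 psf.
P_a = ½ × 977.4 × (H − z_c) = 0.5×977.4×20.43 = 9983 lb/ft.

9980 lb/ft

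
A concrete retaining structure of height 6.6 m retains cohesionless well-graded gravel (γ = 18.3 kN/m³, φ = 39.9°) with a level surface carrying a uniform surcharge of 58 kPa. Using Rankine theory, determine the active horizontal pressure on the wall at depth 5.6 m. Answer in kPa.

35.1 kPa

K_a = (1 − sin φ)/(1 + sin φ) = 0.2184.
σ_v = γz + q = 18.3 × 5.6 + 58 = 160.5 kPa.
σ_h = K_a σ_v = 0.2184 × 160.5 = 35.05 kPa.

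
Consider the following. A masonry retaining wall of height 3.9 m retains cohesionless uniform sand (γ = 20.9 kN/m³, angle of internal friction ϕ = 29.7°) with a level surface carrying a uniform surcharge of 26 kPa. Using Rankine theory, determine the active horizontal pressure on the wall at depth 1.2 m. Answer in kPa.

K_a = (1 − sin φ)/(1 + sin φ) = 0.3374.
σ_v = γz + q = 20.9 × 1.2 + 26 = 51.08 kPa.
σ_h = K_a σ_v = 0.3374 × 51.08 = 17.23 kPa.

17.2 kPa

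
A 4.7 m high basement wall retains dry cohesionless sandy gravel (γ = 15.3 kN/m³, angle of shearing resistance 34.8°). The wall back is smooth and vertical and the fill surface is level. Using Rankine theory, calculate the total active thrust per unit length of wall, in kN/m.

46.2 kN/m

K_a = tan²(45° − φ/2) = 0.2733.
P_a = ½ K_a γ H² = 0.5 × 0.2733 × 15.3 × 4.7² = 46.19 kN/m.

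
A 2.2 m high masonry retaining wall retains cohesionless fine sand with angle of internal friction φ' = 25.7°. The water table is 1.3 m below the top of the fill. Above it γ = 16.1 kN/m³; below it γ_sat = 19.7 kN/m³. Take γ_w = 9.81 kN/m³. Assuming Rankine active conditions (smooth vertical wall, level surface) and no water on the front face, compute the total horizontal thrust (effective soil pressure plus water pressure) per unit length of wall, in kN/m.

18.4 kN/m

K_a = tan²(45° − φ/2) = 0.3950.
γ' = 19.7 − 9.81 = 9.890 kN/m³. Depth below WT = 0.9 m.
σ'_h at WT = K_a γ d_w = 8.268 kPa; at base = 8.268 + K_a γ' × 0.9 = 11.78 kPa.
P₁ (0–1.3 m) = ½×8.268×1.3 = 5.374. P₂ (1.3–2.2 m) = ½(8.268+11.78)×0.9 = 9.023.
P_w = ½ γ_w h₂² = 0.5×9.81×0.9² = 3.973. Total = 5.374+9.023+3.973 = 18.37 kN/m.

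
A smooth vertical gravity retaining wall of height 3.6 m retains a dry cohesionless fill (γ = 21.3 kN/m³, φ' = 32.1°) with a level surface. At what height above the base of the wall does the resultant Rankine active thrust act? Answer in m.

1.20 m

K_a = 0.3060.
The pressure distribution is triangular, so the resultant acts at H/3 above the base = 3.6/3 = 1.200 m.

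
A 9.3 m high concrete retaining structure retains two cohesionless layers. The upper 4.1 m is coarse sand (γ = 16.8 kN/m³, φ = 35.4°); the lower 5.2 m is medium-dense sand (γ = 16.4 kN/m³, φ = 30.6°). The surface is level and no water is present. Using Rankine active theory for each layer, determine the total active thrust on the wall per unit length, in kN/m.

226 kN/m

K_a1 = tan²(45°−35.4°/2) = 0.2664; K_a2 = tan²(45°−30.6°/2) = 0.3253.
Layer 1: σ at base = K_a1 γ₁ h₁ = 18.35 kPa; P₁ = ½×18.35×4.1 = 37.62.
Layer 2: σ_v at top = γ₁h₁ = 68.88; σ_h top = K_a2×68.88 = 22.41; σ_h base = K_a2×(68.88+16.4×5.2) = 50.16.
P₂ = ½(22.41+50.16)×5.2 = 188.7. Total P_a = 37.62+188.7 = 226.3 kN/m.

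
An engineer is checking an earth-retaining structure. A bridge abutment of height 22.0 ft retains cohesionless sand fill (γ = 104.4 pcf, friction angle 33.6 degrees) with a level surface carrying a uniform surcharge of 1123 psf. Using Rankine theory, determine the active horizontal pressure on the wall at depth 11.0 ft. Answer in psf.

653 psf

K_a = (1 − sin φ)/(1 + sin φ) = 0.2875.
σ_v = γz + q = 104.4 × 11.0 + 1123 = 2271 psf.
σ_h = K_a σ_v = 0.2875 × 2271 = 653.0 psf.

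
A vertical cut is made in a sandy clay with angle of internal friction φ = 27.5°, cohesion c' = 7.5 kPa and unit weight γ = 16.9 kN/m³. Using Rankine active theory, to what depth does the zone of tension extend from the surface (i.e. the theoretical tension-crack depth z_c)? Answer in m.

K_a = tan²(45° − 27.5°/2) = 0.3682; √K_a = 0.6068.
The active pressure is zero where K_a γ z = 2c√K_a, so z_c = 2c/(γ√K_a) = 2×7.5/(16.9×0.6068) = 1.463 m.

1.46 m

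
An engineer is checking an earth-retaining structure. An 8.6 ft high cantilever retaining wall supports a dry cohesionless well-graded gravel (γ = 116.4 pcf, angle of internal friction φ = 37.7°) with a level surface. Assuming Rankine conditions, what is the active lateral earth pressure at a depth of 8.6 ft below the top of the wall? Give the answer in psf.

241 psf

K_a = (1 − sin φ)/(1 + sin φ) = 0.2411.
σ_h = K_a γ z = 0.2411 × 116.4 × 8.6 = 241.3 psf.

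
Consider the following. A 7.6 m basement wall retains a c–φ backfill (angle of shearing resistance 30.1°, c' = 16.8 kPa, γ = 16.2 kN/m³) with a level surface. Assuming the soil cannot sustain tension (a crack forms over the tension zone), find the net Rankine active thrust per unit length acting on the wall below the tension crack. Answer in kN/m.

43.0 kN/m

K_a = 0.3320; √K_a = 0.5762.
Tension-crack depth z_c = 2c/(γ√K_a) = 2×16.8/(16.2×0.5762) = 3.600 m.
σ_a at base = K_a γ H − 2c√K_a = 0.3320×16.2×7.6 − 2×16.8×0.5762 = 21.51 kPa.
P_a = ½ × 21.51 × (H − z_c) = 0.5×21.51×4.000 = 43.03 kN/m.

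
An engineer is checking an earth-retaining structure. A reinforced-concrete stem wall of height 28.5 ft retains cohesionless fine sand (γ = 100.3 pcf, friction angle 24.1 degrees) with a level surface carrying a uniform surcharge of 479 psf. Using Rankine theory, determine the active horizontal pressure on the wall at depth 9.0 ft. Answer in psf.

K_a = (1 − sin φ)/(1 + sin φ) = 0.4201.
σ_v = γz + q = 100.3 × 9.0 + 479 = 1382 psf.
σ_h = K_a σ_v = 0.4201 × 1382 = 580.5 psf.

580 psf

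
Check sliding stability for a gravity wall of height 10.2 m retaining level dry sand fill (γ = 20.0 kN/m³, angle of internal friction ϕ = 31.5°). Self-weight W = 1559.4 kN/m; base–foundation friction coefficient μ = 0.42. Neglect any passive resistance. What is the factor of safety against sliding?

2.01

K_a = tan²(45° − 31.5°/2) = 0.3136.
P_a = ½K_aγH² = 0.5×0.3136×20.0×10.2² = 326.3 kN/m, acting at H/3 = 3.400 m above the base.
FS_sliding = μW / P_a = 0.42×1559.4 / 326.3 = 2.007.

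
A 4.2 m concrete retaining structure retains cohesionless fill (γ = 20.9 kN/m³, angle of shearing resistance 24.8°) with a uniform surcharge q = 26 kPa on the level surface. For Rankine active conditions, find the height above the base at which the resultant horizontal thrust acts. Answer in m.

1.66 m

K_a = 0.4090.
Triangular part P₁ = ½K_aγH² = 75.39 at H/3 = 1.400 m; rectangular part P₂ = K_a q H = 44.66 at H/2 = 2.100 m.
ȳ = (P₁·1.400 + P₂·2.100)/(P₁+P₂) = 1.660 m.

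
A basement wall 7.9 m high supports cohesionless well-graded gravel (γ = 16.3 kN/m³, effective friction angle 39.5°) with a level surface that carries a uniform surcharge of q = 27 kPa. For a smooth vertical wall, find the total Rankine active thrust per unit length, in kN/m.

K_a = tan²(45° − φ/2) = 0.2224.
Soil triangle: ½ K_a γ H² = 0.5×0.2224×16.3×7.9² = 113.1 kN/m.
Surcharge rectangle: K_a q H = 0.2224×27×7.9 = 47.45 kN/m.
Total = 113.1 + 47.45 = 160.6 kN/m.

161 kN/m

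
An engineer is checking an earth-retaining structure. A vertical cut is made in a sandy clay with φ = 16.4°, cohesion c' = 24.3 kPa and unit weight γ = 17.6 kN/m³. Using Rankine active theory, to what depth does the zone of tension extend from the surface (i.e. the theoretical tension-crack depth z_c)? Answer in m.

K_a = tan²(45° − 16.4°/2) = 0.5596; √K_a = 0.7481.
The active pressure is zero where K_a γ z = 2c√K_a, so z_c = 2c/(γ√K_a) = 2×24.3/(17.6×0.7481) = 3.691 m.

3.69 m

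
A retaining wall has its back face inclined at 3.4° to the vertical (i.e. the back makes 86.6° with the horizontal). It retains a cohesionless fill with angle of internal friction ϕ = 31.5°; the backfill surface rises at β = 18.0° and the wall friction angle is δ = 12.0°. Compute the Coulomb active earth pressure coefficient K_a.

K_a = sin²(α+φ) / [sin²α · sin(α−δ) · (1 + √{sin(φ+δ)sin(φ−β) / (sin(α−δ)sin(α+β))})²].
With α = 86.6°, φ = 31.5°, δ = 12.0°, β = 18.0°: K_a = 0.4045.

0.405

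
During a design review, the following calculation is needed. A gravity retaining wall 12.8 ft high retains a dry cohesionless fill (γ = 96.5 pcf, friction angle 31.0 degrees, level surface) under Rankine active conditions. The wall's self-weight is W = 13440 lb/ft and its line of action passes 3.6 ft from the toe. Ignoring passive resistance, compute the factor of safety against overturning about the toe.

K_a = tan²(45° − 31.0°/2) = 0.3201.
P_a = ½K_aγH² = 0.5×0.3201×96.5×12.8² = 2530 lb/ft, acting at H/3 = 4.267 ft above the base.
Overturning moment M_o = P_a × H/3 = 2530 × 4.267 = 10800.
Resisting moment M_r = W × 3.6 = 13440 × 3.6 = 48380.
FS_overturning = M_r/M_o = 48380/10800 = 4.481.

4.48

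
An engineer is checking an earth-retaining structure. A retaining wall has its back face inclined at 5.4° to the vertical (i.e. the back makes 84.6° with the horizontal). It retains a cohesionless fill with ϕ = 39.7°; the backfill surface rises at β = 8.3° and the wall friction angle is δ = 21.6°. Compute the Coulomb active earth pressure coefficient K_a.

K_a = sin²(α+φ) / [sin²α · sin(α−δ) · (1 + √{sin(φ+δ)sin(φ−β) / (sin(α−δ)sin(α+β))})²].
With α = 84.6°, φ = 39.7°, δ = 21.6°, β = 8.3°: K_a = 0.2622.

0.262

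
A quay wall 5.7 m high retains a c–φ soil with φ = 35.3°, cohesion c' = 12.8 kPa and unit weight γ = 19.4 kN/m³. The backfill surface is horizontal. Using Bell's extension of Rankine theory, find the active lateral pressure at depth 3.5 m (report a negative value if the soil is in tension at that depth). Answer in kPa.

4.92 kPa

K_a = (1 − sin φ)/(1 + sin φ) = 0.2675.
σ_a = K_a γ z − 2c√K_a = 0.2675×19.4×3.5 − 2×12.8×0.5172 = 4.925 kPa.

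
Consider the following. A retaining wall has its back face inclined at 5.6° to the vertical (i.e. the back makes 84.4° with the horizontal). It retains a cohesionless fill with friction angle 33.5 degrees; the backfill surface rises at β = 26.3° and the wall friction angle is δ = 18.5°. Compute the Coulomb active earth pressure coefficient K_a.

0.481

K_a = sin²(α+φ) / [sin²α · sin(α−δ) · (1 + √{sin(φ+δ)sin(φ−β) / (sin(α−δ)sin(α+β))})²].
With α = 84.4°, φ = 33.5°, δ = 18.5°, β = 26.3°: K_a = 0.4810.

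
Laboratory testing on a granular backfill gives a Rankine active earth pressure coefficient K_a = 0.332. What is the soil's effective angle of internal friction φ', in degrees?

30.1°

K_a = tan²(45° − φ/2) ⇒ 45° − φ/2 = arctan(√0.332) = 29.95°.
φ = 2(45° − 29.95°) = 30.10°.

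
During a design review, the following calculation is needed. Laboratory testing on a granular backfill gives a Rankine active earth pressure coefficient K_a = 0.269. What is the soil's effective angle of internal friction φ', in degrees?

35.2°

K_a = tan²(45° − φ/2) ⇒ 45° − φ/2 = arctan(√0.269) = 27.41°.
φ = 2(45° − 27.41°) = 35.17°.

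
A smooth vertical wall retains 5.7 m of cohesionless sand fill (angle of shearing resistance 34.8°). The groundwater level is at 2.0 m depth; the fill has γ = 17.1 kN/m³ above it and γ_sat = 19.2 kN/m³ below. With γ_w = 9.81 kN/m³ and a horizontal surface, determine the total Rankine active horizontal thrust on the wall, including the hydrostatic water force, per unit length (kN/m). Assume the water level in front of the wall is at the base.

K_a = tan²(45° − φ/2) = 0.2733.
γ' = 19.2 − 9.81 = 9.390 kN/m³. Depth below WT = 3.7 m.
σ'_h at WT = K_a γ d_w = 9.347 kPa; at base = 9.347 + K_a γ' × 3.7 = 18.84 kPa.
P₁ (0–2.0 m) = ½×9.347×2.0 = 9.347. P₂ (2.0–5.7 m) = ½(9.347+18.84)×3.7 = 52.15.
P_w = ½ γ_w h₂² = 0.5×9.81×3.7² = 67.15. Total = 9.347+52.15+67.15 = 128.6 kN/m.

129 kN/m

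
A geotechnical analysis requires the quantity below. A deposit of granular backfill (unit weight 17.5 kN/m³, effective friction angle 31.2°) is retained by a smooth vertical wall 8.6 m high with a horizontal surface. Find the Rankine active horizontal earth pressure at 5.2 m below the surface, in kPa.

28.9 kPa

K_a = (1 − sin φ)/(1 + sin φ) = 0.3175.
σ_h = K_a γ z = 0.3175 × 17.5 × 5.2 = 28.89 kPa.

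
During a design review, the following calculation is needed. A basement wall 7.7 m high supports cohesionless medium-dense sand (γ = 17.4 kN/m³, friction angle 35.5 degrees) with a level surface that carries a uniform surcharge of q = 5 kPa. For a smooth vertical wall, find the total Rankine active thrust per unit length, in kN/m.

K_a = tan²(45° − φ/2) = 0.2653.
Soil triangle: ½ K_a γ H² = 0.5×0.2653×17.4×7.7² = 136.8 kN/m.
Surcharge rectangle: K_a q H = 0.2653×5×7.7 = 10.21 kN/m.
Total = 136.8 + 10.21 = 147.0 kN/m.

147 kN/m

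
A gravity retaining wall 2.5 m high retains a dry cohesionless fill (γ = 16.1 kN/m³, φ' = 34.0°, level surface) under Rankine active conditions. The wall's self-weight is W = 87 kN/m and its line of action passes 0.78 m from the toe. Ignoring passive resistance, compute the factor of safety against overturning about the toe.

5.72

K_a = tan²(45° − 34.0°/2) = 0.2827.
P_a = ½K_aγH² = 0.5×0.2827×16.1×2.5² = 14.22 kN/m, acting at H/3 = 0.8333 m above the base.
Overturning moment M_o = P_a × H/3 = 14.22 × 0.8333 = 11.85.
Resisting moment M_r = W × 0.78 = 87 × 0.78 = 67.86.
FS_overturning = M_r/M_o = 67.86/11.85 = 5.725.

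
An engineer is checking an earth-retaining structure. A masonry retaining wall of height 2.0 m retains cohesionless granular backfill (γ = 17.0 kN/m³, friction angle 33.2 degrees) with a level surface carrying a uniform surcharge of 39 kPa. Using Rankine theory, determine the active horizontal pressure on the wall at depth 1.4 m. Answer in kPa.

K_a = (1 − sin φ)/(1 + sin φ) = 0.2924.
σ_v = γz + q = 17.0 × 1.4 + 39 = 62.80 kPa.
σ_h = K_a σ_v = 0.2924 × 62.80 = 18.36 kPa.

18.4 kPa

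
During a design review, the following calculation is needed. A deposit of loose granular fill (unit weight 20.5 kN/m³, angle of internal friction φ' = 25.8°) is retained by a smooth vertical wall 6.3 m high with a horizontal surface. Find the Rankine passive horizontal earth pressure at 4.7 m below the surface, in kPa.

245 kPa

K_p = (1 + sin φ)/(1 − sin φ) = 2.541.
σ_h = K_p γ z = 2.541 × 20.5 × 4.7 = 244.9 kPa.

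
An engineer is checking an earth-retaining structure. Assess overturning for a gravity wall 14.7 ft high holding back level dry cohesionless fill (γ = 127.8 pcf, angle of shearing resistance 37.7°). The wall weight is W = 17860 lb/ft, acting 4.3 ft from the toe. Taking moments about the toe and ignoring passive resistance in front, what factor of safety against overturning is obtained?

4.71

K_a = tan²(45° − 37.7°/2) = 0.2411.
P_a = ½K_aγH² = 0.5×0.2411×127.8×14.7² = 3329 lb/ft, acting at H/3 = 4.900 ft above the base.
Overturning moment M_o = P_a × H/3 = 3329 × 4.900 = 16310.
Resisting moment M_r = W × 4.3 = 17860 × 4.3 = 76800.
FS_overturning = M_r/M_o = 76800/16310 = 4.709.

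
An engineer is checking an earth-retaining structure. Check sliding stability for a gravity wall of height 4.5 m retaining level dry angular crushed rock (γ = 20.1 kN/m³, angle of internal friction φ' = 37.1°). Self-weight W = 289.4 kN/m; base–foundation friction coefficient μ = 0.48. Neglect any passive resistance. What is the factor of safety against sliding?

K_a = tan²(45° − 37.1°/2) = 0.2475.
P_a = ½K_aγH² = 0.5×0.2475×20.1×4.5² = 50.37 kN/m, acting at H/3 = 1.500 m above the base.
FS_sliding = μW / P_a = 0.48×289.4 / 50.37 = 2.758.

2.76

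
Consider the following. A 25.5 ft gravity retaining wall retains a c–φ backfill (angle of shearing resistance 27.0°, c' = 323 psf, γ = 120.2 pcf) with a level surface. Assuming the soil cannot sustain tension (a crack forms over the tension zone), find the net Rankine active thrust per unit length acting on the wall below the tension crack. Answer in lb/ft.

6320 lb/ft

K_a = 0.3755; √K_a = 0.6128.
Tension-crack depth z_c = 2c/(γ√K_a) = 2×323/(120.2×0.6128) = 8.770 ft.
σ_a at base = K_a γ H − 2c√K_a = 0.3755×120.2×25.5 − 2×323×0.6128 = 755.2 psf.
P_a = ½ × 755.2 × (H − z_c) = 0.5×755.2×16.73 = 6317 lb/ft.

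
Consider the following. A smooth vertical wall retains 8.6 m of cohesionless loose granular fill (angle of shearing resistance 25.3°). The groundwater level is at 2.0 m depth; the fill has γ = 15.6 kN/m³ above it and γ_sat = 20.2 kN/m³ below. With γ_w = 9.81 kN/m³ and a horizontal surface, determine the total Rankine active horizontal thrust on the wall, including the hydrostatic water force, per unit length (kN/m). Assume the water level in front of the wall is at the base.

K_a = tan²(45° − φ/2) = 0.4012.
γ' = 20.2 − 9.81 = 10.39 kN/m³. Depth below WT = 6.6 m.
σ'_h at WT = K_a γ d_w = 12.52 kPa; at base = 12.52 + K_a γ' × 6.6 = 40.03 kPa.
P₁ (0–2.0 m) = ½×12.52×2.0 = 12.52. P₂ (2.0–8.6 m) = ½(12.52+40.03)×6.6 = 173.4.
P_w = ½ γ_w h₂² = 0.5×9.81×6.6² = 213.7. Total = 12.52+173.4+213.7 = 399.6 kN/m.

400 kN/m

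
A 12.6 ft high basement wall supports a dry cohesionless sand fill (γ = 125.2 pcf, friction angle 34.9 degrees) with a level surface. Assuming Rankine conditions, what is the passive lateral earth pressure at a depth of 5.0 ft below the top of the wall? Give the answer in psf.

K_p = (1 + sin φ)/(1 − sin φ) = 3.674.
σ_h = K_p γ z = 3.674 × 125.2 × 5.0 = 2300 psf.

2300 psf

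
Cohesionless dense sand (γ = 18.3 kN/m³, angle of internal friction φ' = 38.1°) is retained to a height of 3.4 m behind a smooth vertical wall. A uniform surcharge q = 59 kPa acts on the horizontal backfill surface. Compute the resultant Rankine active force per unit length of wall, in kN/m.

K_a = tan²(45° − φ/2) = 0.2368.
Soil triangle: ½ K_a γ H² = 0.5×0.2368×18.3×3.4² = 25.05 kN/m.
Surcharge rectangle: K_a q H = 0.2368×59×3.4 = 47.51 kN/m.
Total = 25.05 + 47.51 = 72.56 kN/m.

72.6 kN/m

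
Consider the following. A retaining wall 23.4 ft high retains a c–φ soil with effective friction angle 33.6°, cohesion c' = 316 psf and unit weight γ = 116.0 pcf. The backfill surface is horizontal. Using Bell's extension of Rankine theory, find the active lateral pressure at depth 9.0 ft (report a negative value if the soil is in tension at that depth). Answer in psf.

-38.7 psf

K_a = (1 − sin φ)/(1 + sin φ) = 0.2875.
σ_a = K_a γ z − 2c√K_a = 0.2875×116.0×9.0 − 2×316×0.5362 = -38.72 psf.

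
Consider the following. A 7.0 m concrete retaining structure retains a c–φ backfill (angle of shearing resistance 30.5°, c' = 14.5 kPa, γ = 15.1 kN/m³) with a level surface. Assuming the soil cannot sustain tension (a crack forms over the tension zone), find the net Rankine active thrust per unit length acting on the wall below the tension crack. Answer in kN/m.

K_a = 0.3267; √K_a = 0.5715.
Tension-crack depth z_c = 2c/(γ√K_a) = 2×14.5/(15.1×0.5715) = 3.360 m.
σ_a at base = K_a γ H − 2c√K_a = 0.3267×15.1×7.0 − 2×14.5×0.5715 = 17.95 kPa.
P_a = ½ × 17.95 × (H − z_c) = 0.5×17.95×3.640 = 32.67 kN/m.

32.7 kN/m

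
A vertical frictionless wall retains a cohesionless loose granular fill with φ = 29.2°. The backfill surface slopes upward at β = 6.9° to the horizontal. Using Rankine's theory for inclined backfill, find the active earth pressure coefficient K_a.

K_a = cos β · (cos β − √(cos²β − cos²φ)) / (cos β + √(cos²β − cos²φ)).
cos β = 0.9928, cos φ = 0.8729, √(cos²β − cos²φ) = 0.4728.
K_a = 0.9928 × (0.9928 − 0.4728)/(0.9928 + 0.4728) = 0.3522.

0.352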